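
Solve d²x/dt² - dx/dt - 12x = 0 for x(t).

x = C1*exp(4*t) + C2*exp(-3*t)

Characteristic equation r² - r - 12 = 0 factors as (r - 4)(r + 3) = 0, so r = 4, -3.
Hence x_h = C1*exp(4*t) + C2*exp(-3*t).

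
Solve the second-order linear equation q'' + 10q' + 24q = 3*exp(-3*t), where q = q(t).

q = C1*exp(-6*t) + C2*exp(-4*t) + exp(-3*t)

Characteristic equation r² + 10r + 24 = 0 factors as (r + 6)(r + 4) = 0, so r = -6, -4.
Hence q_h = C1*exp(-6*t) + C2*exp(-4*t).
Try q_p = A*exp(-3*t). Substituting into the equation and dividing by exp(-3*t) gives A = 1, so q_p = exp(-3*t).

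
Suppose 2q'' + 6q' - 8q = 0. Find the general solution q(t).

Divide through by 2: q'' + 3q' - 4q = 0.
Characteristic equation r² + 3r - 4 = 0 factors as (r - 1)(r + 4) = 0, so r = 1, -4.
Hence q_h = C1*exp(t) + C2*exp(-4*t).

q = C1*exp(t) + C2*exp(-4*t)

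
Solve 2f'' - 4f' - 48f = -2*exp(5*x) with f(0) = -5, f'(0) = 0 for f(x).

Divide through by 2: f'' - 2f' - 24f = -exp(5*x).
Characteristic equation r² - 2r - 24 = 0 factors as (r + 4)(r - 6) = 0, so r = -4, 6.
Hence f_h = C1*exp(-4*x) + C2*exp(6*x).
Try f_p = A*exp(5*x). Substituting into the equation and dividing by exp(5*x) gives A = 1/9, so f_p = exp(5*x)/9.
General solution: f = exp(5*x)/9 + C1*exp(-4*x) + C2*exp(6*x).
Apply the initial conditions: f(0) = 1/9 + C1 + C2 = -5 and f'(0) = 5/9 - 4*C1 + 6*C2 = 0. Solving gives C1 = -271/90, C2 = -21/10.

f = -271*exp(-4*x)/90 - 21*exp(6*x)/10 + exp(5*x)/9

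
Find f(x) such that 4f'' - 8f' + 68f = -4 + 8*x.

f = -13/289 + 2*x/17 + C1*cos(4*x)*exp(x) + C2*exp(x)*sin(4*x)

Divide through by 4: f'' - 2f' + 17f = -1 + 2*x.
Characteristic equation r² - 2r + 17 = 0 has discriminant (-2)² - 4·(17) = -64 < 0, so r = 1 ± 4i.
Hence f_h = C1*cos(4*x)*exp(x) + C2*exp(x)*sin(4*x).
For the particular solution try f_p = A0 + A1*x. Substituting and matching coefficients of each power of x gives A0 = -13/289, A1 = 2/17, so f_p = -13/289 + 2*x/17.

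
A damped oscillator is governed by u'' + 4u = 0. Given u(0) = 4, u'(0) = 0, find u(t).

Characteristic equation r² + 4 = 0 has discriminant (0)² - 4·(4) = -16 < 0, so r = ± 2i.
Hence u_h = C1*cos(2*t) + C2*sin(2*t).
Apply the initial conditions: u(0) = C1 = 4 and u'(0) = 2*C2 = 0. Solving gives C1 = 4, C2 = 0.

u = 4*cos(2*t)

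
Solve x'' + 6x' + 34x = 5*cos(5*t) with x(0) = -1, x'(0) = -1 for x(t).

x = 5*cos(5*t)/109 + 50*sin(5*t)/327 - 1603*exp(-3*t)*sin(5*t)/1635 - 114*cos(5*t)*exp(-3*t)/109

Characteristic equation r² + 6r + 34 = 0 has discriminant (6)² - 4·(34) = -100 < 0, so r = -3 ± 5i.
Hence x_h = C1*cos(5*t)*exp(-3*t) + C2*exp(-3*t)*sin(5*t).
Try x_p = A*cos(5*t) + B*sin(5*t). Substituting and equating the coefficients of cos(5t) and sin(5t) gives A = 5/109, B = 50/327, so x_p = 5*cos(5*t)/109 + 50*sin(5*t)/327.
General solution: x = 5*cos(5*t)/109 + 50*sin(5*t)/327 + C1*cos(5*t)*exp(-3*t) + C2*exp(-3*t)*sin(5*t).
Apply the initial conditions: x(0) = 5/109 + C1 = -1 and x'(0) = 250/327 - 3*C1 + 5*C2 = -1. Solving gives C1 = -114/109, C2 = -1603/1635.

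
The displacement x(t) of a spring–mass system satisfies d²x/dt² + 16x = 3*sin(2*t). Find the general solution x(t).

Characteristic equation r² + 16 = 0 has discriminant (0)² - 4·(16) = -64 < 0, so r = ± 4i.
Hence x_h = C1*cos(4*t) + C2*sin(4*t).
Try x_p = A*cos(2*t) + B*sin(2*t). Substituting and equating the coefficients of cos(2t) and sin(2t) gives A = 0, B = 1/4, so x_p = sin(2*t)/4.

x = sin(2*t)/4 + C1*cos(4*t) + C2*sin(4*t)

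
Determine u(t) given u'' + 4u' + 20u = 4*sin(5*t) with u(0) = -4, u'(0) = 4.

Characteristic equation r² + 4r + 20 = 0 has discriminant (4)² - 4·(20) = -64 < 0, so r = -2 ± 4i.
Hence u_h = C1*cos(4*t)*exp(-2*t) + C2*exp(-2*t)*sin(4*t).
Try u_p = A*cos(5*t) + B*sin(5*t). Substituting and equating the coefficients of cos(5t) and sin(5t) gives A = -16/85, B = -4/85, so u_p = -16*cos(5*t)/85 - 4*sin(5*t)/85.
General solution: u = -16*cos(5*t)/85 - 4*sin(5*t)/85 + C1*cos(4*t)*exp(-2*t) + C2*exp(-2*t)*sin(4*t).
Apply the initial conditions: u(0) = -16/85 + C1 = -4 and u'(0) = -4/17 - 2*C1 + 4*C2 = 4. Solving gives C1 = -324/85, C2 = -72/85.

u = -16*cos(5*t)/85 - 4*sin(5*t)/85 - 324*cos(4*t)*exp(-2*t)/85 - 72*exp(-2*t)*sin(4*t)/85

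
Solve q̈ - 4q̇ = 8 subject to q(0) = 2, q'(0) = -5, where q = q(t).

q = 11/4 - 2*t - 3*exp(4*t)/4

Characteristic equation r² - 4r = 0 factors as (r - 4)r = 0, so r = 4, 0.
Hence q_h = C1*exp(4*t) + C2.
Since 1 solves the homogeneous equation (r = 0 is a root of multiplicity 1), multiply the trial by t. Try q_p = A*t. Substituting into the equation and dividing by 1 gives A = -2, so q_p = -2*t.
General solution: q = C2 - 2*t + C1*exp(4*t).
Apply the initial conditions: q(0) = C1 + C2 = 2 and q'(0) = -2 + 4*C1 = -5. Solving gives C1 = -3/4, C2 = 11/4.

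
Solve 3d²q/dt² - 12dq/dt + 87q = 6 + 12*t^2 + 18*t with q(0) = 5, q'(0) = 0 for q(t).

Divide through by 3: q'' - 4q' + 29q = 2 + 4*t^2 + 6*t.
Characteristic equation r² - 4r + 29 = 0 has discriminant (-4)² - 4·(29) = -100 < 0, so r = 2 ± 5i.
Hence q_h = C1*cos(5*t)*exp(2*t) + C2*exp(2*t)*sin(5*t).
For the particular solution try q_p = A0 + A1*t + A2*t^2. Substituting and matching coefficients of each power of t gives A0 = 2274/24389, A1 = 206/841, A2 = 4/29, so q_p = 2274/24389 + 4*t^2/29 + 206*t/841.
General solution: q = 2274/24389 + 4*t^2/29 + 206*t/841 + C1*cos(5*t)*exp(2*t) + C2*exp(2*t)*sin(5*t).
Apply the initial conditions: q(0) = 2274/24389 + C1 = 5 and q'(0) = 206/841 + 2*C1 + 5*C2 = 0. Solving gives C1 = 119671/24389, C2 = -245316/121945.

q = 2274/24389 + 4*t**2/29 + 206*t/841 - 245316*exp(2*t)*sin(5*t)/121945 + 119671*cos(5*t)*exp(2*t)/24389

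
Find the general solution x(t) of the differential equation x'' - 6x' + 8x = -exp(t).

x = -exp(t)/3 + C1*exp(4*t) + C2*exp(2*t)

Characteristic equation r² - 6r + 8 = 0 factors as (r - 4)(r - 2) = 0, so r = 4, 2.
Hence x_h = C1*exp(4*t) + C2*exp(2*t).
Try x_p = A*exp(t). Substituting into the equation and dividing by exp(t) gives A = -1/3, so x_p = -exp(t)/3.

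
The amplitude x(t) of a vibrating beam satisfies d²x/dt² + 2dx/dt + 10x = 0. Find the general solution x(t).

Characteristic equation r² + 2r + 10 = 0 has discriminant (2)² - 4·(10) = -36 < 0, so r = -1 ± 3i.
Hence x_h = C1*cos(3*t)*exp(-t) + C2*exp(-t)*sin(3*t).

x = C1*cos(3*t)*exp(-t) + C2*exp(-t)*sin(3*t)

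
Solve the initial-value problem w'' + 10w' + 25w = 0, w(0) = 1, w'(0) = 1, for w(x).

Characteristic equation r² + 10r + 25 = 0 has discriminant (10)² - 4·(25) = 0, so r = -5 is a repeated root.
Hence w_h = (C1 + C2*x)*exp(-5*x).
Apply the initial conditions: w(0) = C1 = 1 and w'(0) = C2 - 5*C1 = 1. Solving gives C1 = 1, C2 = 6.

w = 6*x*exp(-5*x) + exp(-5*x)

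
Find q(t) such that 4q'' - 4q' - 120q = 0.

Divide through by 4: q'' - q' - 30q = 0.
Characteristic equation r² - r - 30 = 0 factors as (r - 6)(r + 5) = 0, so r = 6, -5.
Hence q_h = C1*exp(6*t) + C2*exp(-5*t).

q = C1*exp(6*t) + C2*exp(-5*t)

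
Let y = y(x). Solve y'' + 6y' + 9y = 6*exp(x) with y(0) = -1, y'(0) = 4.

Characteristic equation r² + 6r + 9 = 0 has discriminant (6)² - 4·(9) = 0, so r = -3 is a repeated root.
Hence y_h = (C1 + C2*x)*exp(-3*x).
Try y_p = A*exp(x). Substituting into the equation and dividing by exp(x) gives A = 3/8, so y_p = 3*exp(x)/8.
General solution: y = 3*exp(x)/8 + C1*exp(-3*x) + C2*x*exp(-3*x).
Apply the initial conditions: y(0) = 3/8 + C1 = -1 and y'(0) = 3/8 + C2 - 3*C1 = 4. Solving gives C1 = -11/8, C2 = -1/2.

y = -11*exp(-3*x)/8 + 3*exp(x)/8 - x*exp(-3*x)/2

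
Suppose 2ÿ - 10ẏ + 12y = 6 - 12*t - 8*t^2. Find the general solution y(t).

y = -28/27 - 19*t/9 - 2*t**2/3 + C1*exp(2*t) + C2*exp(3*t)

Divide through by 2: y'' - 5y' + 6y = 3 - 6*t - 4*t^2.
Characteristic equation r² - 5r + 6 = 0 factors as (r - 2)(r - 3) = 0, so r = 2, 3.
Hence y_h = C1*exp(2*t) + C2*exp(3*t).
For the particular solution try y_p = A0 + A1*t + A2*t^2. Substituting and matching coefficients of each power of t gives A0 = -28/27, A1 = -19/9, A2 = -2/3, so y_p = -28/27 - 19*t/9 - 2*t^2/3.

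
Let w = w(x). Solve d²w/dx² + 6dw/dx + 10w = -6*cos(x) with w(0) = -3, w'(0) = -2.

w = -6*cos(x)/13 - 4*sin(x)/13 - 121*exp(-3*x)*sin(x)/13 - 33*cos(x)*exp(-3*x)/13

Characteristic equation r² + 6r + 10 = 0 has discriminant (6)² - 4·(10) = -4 < 0, so r = -3 ± i.
Hence w_h = C1*cos(x)*exp(-3*x) + C2*exp(-3*x)*sin(x).
Try w_p = A*cos(x) + B*sin(x). Substituting and equating the coefficients of cos(x) and sin(x) gives A = -6/13, B = -4/13, so w_p = -6*cos(x)/13 - 4*sin(x)/13.
General solution: w = -6*cos(x)/13 - 4*sin(x)/13 + C1*cos(x)*exp(-3*x) + C2*exp(-3*x)*sin(x).
Apply the initial conditions: w(0) = -6/13 + C1 = -3 and w'(0) = -4/13 + C2 - 3*C1 = -2. Solving gives C1 = -33/13, C2 = -121/13.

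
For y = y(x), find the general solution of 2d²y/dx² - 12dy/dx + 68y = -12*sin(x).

y = -22*sin(x)/125 - 4*cos(x)/125 + C1*cos(5*x)*exp(3*x) + C2*exp(3*x)*sin(5*x)

Divide through by 2: y'' - 6y' + 34y = -6*sin(x).
Characteristic equation r² - 6r + 34 = 0 has discriminant (-6)² - 4·(34) = -100 < 0, so r = 3 ± 5i.
Hence y_h = C1*cos(5*x)*exp(3*x) + C2*exp(3*x)*sin(5*x).
Try y_p = A*cos(x) + B*sin(x). Substituting and equating the coefficients of cos(x) and sin(x) gives A = -4/125, B = -22/125, so y_p = -22*sin(x)/125 - 4*cos(x)/125.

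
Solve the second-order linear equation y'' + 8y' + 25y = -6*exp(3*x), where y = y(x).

Characteristic equation r² + 8r + 25 = 0 has discriminant (8)² - 4·(25) = -36 < 0, so r = -4 ± 3i.
Hence y_h = C1*cos(3*x)*exp(-4*x) + C2*exp(-4*x)*sin(3*x).
Try y_p = A*exp(3*x). Substituting into the equation and dividing by exp(3*x) gives A = -3/29, so y_p = -3*exp(3*x)/29.

y = -3*exp(3*x)/29 + C1*cos(3*x)*exp(-4*x) + C2*exp(-4*x)*sin(3*x)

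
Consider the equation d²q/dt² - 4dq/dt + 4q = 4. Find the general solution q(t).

Characteristic equation r² - 4r + 4 = 0 has discriminant (-4)² - 4·(4) = 0, so r = 2 is a repeated root.
Hence q_h = (C1 + C2*t)*exp(2*t).
For the particular solution try q_p = A0. Substituting and matching coefficients of each power of t gives A0 = 1, so q_p = 1.

q = 1 + C1*exp(2*t) + C2*t*exp(2*t)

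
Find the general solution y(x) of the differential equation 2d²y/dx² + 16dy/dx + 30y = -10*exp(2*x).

Divide through by 2: y'' + 8y' + 15y = -5*exp(2*x).
Characteristic equation r² + 8r + 15 = 0 factors as (r + 5)(r + 3) = 0, so r = -5, -3.
Hence y_h = C1*exp(-5*x) + C2*exp(-3*x).
Try y_p = A*exp(2*x). Substituting into the equation and dividing by exp(2*x) gives A = -1/7, so y_p = -exp(2*x)/7.

y = -exp(2*x)/7 + C1*exp(-5*x) + C2*exp(-3*x)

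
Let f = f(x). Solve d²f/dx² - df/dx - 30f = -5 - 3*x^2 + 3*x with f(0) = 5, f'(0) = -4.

Characteristic equation r² - r - 30 = 0 factors as (r + 5)(r - 6) = 0, so r = -5, 6.
Hence f_h = C1*exp(-5*x) + C2*exp(6*x).
For the particular solution try f_p = A0 + A1*x + A2*x^2. Substituting and matching coefficients of each power of x gives A0 = 199/1125, A1 = -8/75, A2 = 1/10, so f_p = 199/1125 - 8*x/75 + x^2/10.
General solution: f = 199/1125 - 8*x/75 + x^2/10 + C1*exp(-5*x) + C2*exp(6*x).
Apply the initial conditions: f(0) = 199/1125 + C1 + C2 = 5 and f'(0) = -8/75 - 5*C1 + 6*C2 = -4. Solving gives C1 = 4104/1375, C2 = 182/99.

f = 199/1125 - 8*x/75 + x**2/10 + 182*exp(6*x)/99 + 4104*exp(-5*x)/1375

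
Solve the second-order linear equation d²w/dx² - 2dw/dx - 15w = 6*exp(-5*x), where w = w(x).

Characteristic equation r² - 2r - 15 = 0 factors as (r + 3)(r - 5) = 0, so r = -3, 5.
Hence w_h = C1*exp(-3*x) + C2*exp(5*x).
Try w_p = A*exp(-5*x). Substituting into the equation and dividing by exp(-5*x) gives A = 3/10, so w_p = 3*exp(-5*x)/10.

w = 3*exp(-5*x)/10 + C1*exp(-3*x) + C2*exp(5*x)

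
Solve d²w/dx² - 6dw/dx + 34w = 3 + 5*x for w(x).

Characteristic equation r² - 6r + 34 = 0 has discriminant (-6)² - 4·(34) = -100 < 0, so r = 3 ± 5i.
Hence w_h = C1*cos(5*x)*exp(3*x) + C2*exp(3*x)*sin(5*x).
For the particular solution try w_p = A0 + A1*x. Substituting and matching coefficients of each power of x gives A0 = 33/289, A1 = 5/34, so w_p = 33/289 + 5*x/34.

w = 33/289 + 5*x/34 + C1*cos(5*x)*exp(3*x) + C2*exp(3*x)*sin(5*x)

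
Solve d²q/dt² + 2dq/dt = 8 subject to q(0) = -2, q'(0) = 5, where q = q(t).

Characteristic equation r² + 2r = 0 factors as (r + 2)r = 0, so r = -2, 0.
Hence q_h = C1*exp(-2*t) + C2.
Since 1 solves the homogeneous equation (r = 0 is a root of multiplicity 1), multiply the trial by t. Try q_p = A*t. Substituting into the equation and dividing by 1 gives A = 4, so q_p = 4*t.
General solution: q = C2 + 4*t + C1*exp(-2*t).
Apply the initial conditions: q(0) = C1 + C2 = -2 and q'(0) = 4 - 2*C1 = 5. Solving gives C1 = -1/2, C2 = -3/2.

q = -3/2 + 4*t - exp(-2*t)/2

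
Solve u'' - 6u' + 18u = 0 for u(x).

Characteristic equation r² - 6r + 18 = 0 has discriminant (-6)² - 4·(18) = -36 < 0, so r = 3 ± 3i.
Hence u_h = C1*cos(3*x)*exp(3*x) + C2*exp(3*x)*sin(3*x).

u = C1*cos(3*x)*exp(3*x) + C2*exp(3*x)*sin(3*x)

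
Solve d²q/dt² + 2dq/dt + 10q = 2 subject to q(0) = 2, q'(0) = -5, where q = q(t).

q = 1/5 - 16*exp(-t)*sin(3*t)/15 + 9*cos(3*t)*exp(-t)/5

Characteristic equation r² + 2r + 10 = 0 has discriminant (2)² - 4·(10) = -36 < 0, so r = -1 ± 3i.
Hence q_h = C1*cos(3*t)*exp(-t) + C2*exp(-t)*sin(3*t).
For the particular solution try q_p = A0. Substituting and matching coefficients of each power of t gives A0 = 1/5, so q_p = 1/5.
General solution: q = 1/5 + C1*cos(3*t)*exp(-t) + C2*exp(-t)*sin(3*t).
Apply the initial conditions: q(0) = 1/5 + C1 = 2 and q'(0) = -C1 + 3*C2 = -5. Solving gives C1 = 9/5, C2 = -16/15.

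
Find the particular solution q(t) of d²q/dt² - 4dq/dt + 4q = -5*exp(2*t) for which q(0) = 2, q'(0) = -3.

q = 2*exp(2*t) - 7*t*exp(2*t) - 5*t**2*exp(2*t)/2

Characteristic equation r² - 4r + 4 = 0 has discriminant (-4)² - 4·(4) = 0, so r = 2 is a repeated root.
Hence q_h = (C1 + C2*t)*exp(2*t).
Since exp(2*t) solves the homogeneous equation (r = 2 is a root of multiplicity 2), multiply the trial by t^2. Try q_p = A*t^2*exp(2*t). Substituting into the equation and dividing by exp(2*t) gives A = -5/2, so q_p = -5*t^2*exp(2*t)/2.
General solution: q = C1*exp(2*t) - 5*t^2*exp(2*t)/2 + C2*t*exp(2*t).
Apply the initial conditions: q(0) = C1 = 2 and q'(0) = C2 + 2*C1 = -3. Solving gives C1 = 2, C2 = -7.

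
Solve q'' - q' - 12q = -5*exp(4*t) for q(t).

Characteristic equation r² - r - 12 = 0 factors as (r - 4)(r + 3) = 0, so r = 4, -3.
Hence q_h = C1*exp(4*t) + C2*exp(-3*t).
Since exp(4*t) solves the homogeneous equation (r = 4 is a root of multiplicity 1), multiply the trial by t. Try q_p = A*t*exp(4*t). Substituting into the equation and dividing by exp(4*t) gives A = -5/7, so q_p = -5*t*exp(4*t)/7.

q = C1*exp(4*t) + C2*exp(-3*t) - 5*t*exp(4*t)/7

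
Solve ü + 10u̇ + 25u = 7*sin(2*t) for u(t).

u = -140*cos(2*t)/841 + 147*sin(2*t)/841 + C1*exp(-5*t) + C2*t*exp(-5*t)

Characteristic equation r² + 10r + 25 = 0 has discriminant (10)² - 4·(25) = 0, so r = -5 is a repeated root.
Hence u_h = (C1 + C2*t)*exp(-5*t).
Try u_p = A*cos(2*t) + B*sin(2*t). Substituting and equating the coefficients of cos(2t) and sin(2t) gives A = -140/841, B = 147/841, so u_p = -140*cos(2*t)/841 + 147*sin(2*t)/841.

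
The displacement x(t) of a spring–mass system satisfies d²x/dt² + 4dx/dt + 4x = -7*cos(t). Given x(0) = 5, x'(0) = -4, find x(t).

x = -28*sin(t)/25 - 21*cos(t)/25 + 146*exp(-2*t)/25 + 44*t*exp(-2*t)/5

Characteristic equation r² + 4r + 4 = 0 has discriminant (4)² - 4·(4) = 0, so r = -2 is a repeated root.
Hence x_h = (C1 + C2*t)*exp(-2*t).
Try x_p = A*cos(t) + B*sin(t). Substituting and equating the coefficients of cos(t) and sin(t) gives A = -21/25, B = -28/25, so x_p = -28*sin(t)/25 - 21*cos(t)/25.
General solution: x = -28*sin(t)/25 - 21*cos(t)/25 + C1*exp(-2*t) + C2*t*exp(-2*t).
Apply the initial conditions: x(0) = -21/25 + C1 = 5 and x'(0) = -28/25 + C2 - 2*C1 = -4. Solving gives C1 = 146/25, C2 = 44/5.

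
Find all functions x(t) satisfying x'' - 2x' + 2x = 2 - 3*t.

Characteristic equation r² - 2r + 2 = 0 has discriminant (-2)² - 4·(2) = -4 < 0, so r = 1 ± i.
Hence x_h = C1*cos(t)*exp(t) + C2*exp(t)*sin(t).
For the particular solution try x_p = A0 + A1*t. Substituting and matching coefficients of each power of t gives A0 = -1/2, A1 = -3/2, so x_p = -1/2 - 3*t/2.

x = -1/2 - 3*t/2 + C1*cos(t)*exp(t) + C2*exp(t)*sin(t)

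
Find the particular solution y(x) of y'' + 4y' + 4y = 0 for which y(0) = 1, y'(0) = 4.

y = 6*x*exp(-2*x) + exp(-2*x)

Characteristic equation r² + 4r + 4 = 0 has discriminant (4)² - 4·(4) = 0, so r = -2 is a repeated root.
Hence y_h = (C1 + C2*x)*exp(-2*x).
Apply the initial conditions: y(0) = C1 = 1 and y'(0) = C2 - 2*C1 = 4. Solving gives C1 = 1, C2 = 6.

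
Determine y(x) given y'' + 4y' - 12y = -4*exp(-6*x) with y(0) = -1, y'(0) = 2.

Characteristic equation r² + 4r - 12 = 0 factors as (r - 2)(r + 6) = 0, so r = 2, -6.
Hence y_h = C1*exp(2*x) + C2*exp(-6*x).
Since exp(-6*x) solves the homogeneous equation (r = -6 is a root of multiplicity 1), multiply the trial by x. Try y_p = A*x*exp(-6*x). Substituting into the equation and dividing by exp(-6*x) gives A = 1/2, so y_p = x*exp(-6*x)/2.
General solution: y = C1*exp(2*x) + C2*exp(-6*x) + x*exp(-6*x)/2.
Apply the initial conditions: y(0) = C1 + C2 = -1 and y'(0) = 1/2 - 6*C2 + 2*C1 = 2. Solving gives C1 = -9/16, C2 = -7/16.

y = -9*exp(2*x)/16 - 7*exp(-6*x)/16 + x*exp(-6*x)/2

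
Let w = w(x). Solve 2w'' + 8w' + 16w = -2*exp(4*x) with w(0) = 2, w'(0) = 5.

Divide through by 2: w'' + 4w' + 8w = -exp(4*x).
Characteristic equation r² + 4r + 8 = 0 has discriminant (4)² - 4·(8) = -16 < 0, so r = -2 ± 2i.
Hence w_h = C1*cos(2*x)*exp(-2*x) + C2*exp(-2*x)*sin(2*x).
Try w_p = A*exp(4*x). Substituting into the equation and dividing by exp(4*x) gives A = -1/40, so w_p = -exp(4*x)/40.
General solution: w = -exp(4*x)/40 + C1*cos(2*x)*exp(-2*x) + C2*exp(-2*x)*sin(2*x).
Apply the initial conditions: w(0) = -1/40 + C1 = 2 and w'(0) = -1/10 - 2*C1 + 2*C2 = 5. Solving gives C1 = 81/40, C2 = 183/40.

w = -exp(4*x)/40 + 81*cos(2*x)*exp(-2*x)/40 + 183*exp(-2*x)*sin(2*x)/40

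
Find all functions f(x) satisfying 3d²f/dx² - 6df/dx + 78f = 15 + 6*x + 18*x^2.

Divide through by 3: f'' - 2f' + 26f = 5 + 2*x + 6*x^2.
Characteristic equation r² - 2r + 26 = 0 has discriminant (-2)² - 4·(26) = -100 < 0, so r = 1 ± 5i.
Hence f_h = C1*cos(5*x)*exp(x) + C2*exp(x)*sin(5*x).
For the particular solution try f_p = A0 + A1*x + A2*x^2. Substituting and matching coefficients of each power of x gives A0 = 805/4394, A1 = 19/169, A2 = 3/13, so f_p = 805/4394 + 3*x^2/13 + 19*x/169.

f = 805/4394 + 3*x**2/13 + 19*x/169 + C1*cos(5*x)*exp(x) + C2*exp(x)*sin(5*x)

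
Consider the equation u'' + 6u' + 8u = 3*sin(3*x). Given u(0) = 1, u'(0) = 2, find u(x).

u = -109*exp(-4*x)/50 - 54*cos(3*x)/325 - 3*sin(3*x)/325 + 87*exp(-2*x)/26

Characteristic equation r² + 6r + 8 = 0 factors as (r + 2)(r + 4) = 0, so r = -2, -4.
Hence u_h = C1*exp(-2*x) + C2*exp(-4*x).
Try u_p = A*cos(3*x) + B*sin(3*x). Substituting and equating the coefficients of cos(3x) and sin(3x) gives A = -54/325, B = -3/325, so u_p = -54*cos(3*x)/325 - 3*sin(3*x)/325.
General solution: u = -54*cos(3*x)/325 - 3*sin(3*x)/325 + C1*exp(-2*x) + C2*exp(-4*x).
Apply the initial conditions: u(0) = -54/325 + C1 + C2 = 1 and u'(0) = -9/325 - 4*C2 - 2*C1 = 2. Solving gives C1 = 87/26, C2 = -109/50.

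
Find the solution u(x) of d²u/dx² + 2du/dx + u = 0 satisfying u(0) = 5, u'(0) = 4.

Characteristic equation r² + 2r + 1 = 0 has discriminant (2)² - 4·(1) = 0, so r = -1 is a repeated root.
Hence u_h = (C1 + C2*x)*exp(-x).
Apply the initial conditions: u(0) = C1 = 5 and u'(0) = C2 - C1 = 4. Solving gives C1 = 5, C2 = 9.

u = 5*exp(-x) + 9*x*exp(-x)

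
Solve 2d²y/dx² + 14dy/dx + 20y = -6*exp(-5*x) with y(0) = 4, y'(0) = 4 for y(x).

y = -11*exp(-5*x)/3 + 23*exp(-2*x)/3 + x*exp(-5*x)

Divide through by 2: y'' + 7y' + 10y = -3*exp(-5*x).
Characteristic equation r² + 7r + 10 = 0 factors as (r + 5)(r + 2) = 0, so r = -5, -2.
Hence y_h = C1*exp(-5*x) + C2*exp(-2*x).
Since exp(-5*x) solves the homogeneous equation (r = -5 is a root of multiplicity 1), multiply the trial by x. Try y_p = A*x*exp(-5*x). Substituting into the equation and dividing by exp(-5*x) gives A = 1, so y_p = x*exp(-5*x).
General solution: y = C1*exp(-5*x) + C2*exp(-2*x) + x*exp(-5*x).
Apply the initial conditions: y(0) = C1 + C2 = 4 and y'(0) = 1 - 5*C1 - 2*C2 = 4. Solving gives C1 = -11/3, C2 = 23/3.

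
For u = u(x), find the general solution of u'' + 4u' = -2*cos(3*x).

Characteristic equation r² + 4r = 0 factors as (r + 4)r = 0, so r = -4, 0.
Hence u_h = C1*exp(-4*x) + C2.
Try u_p = A*cos(3*x) + B*sin(3*x). Substituting and equating the coefficients of cos(3x) and sin(3x) gives A = 2/25, B = -8/75, so u_p = -8*sin(3*x)/75 + 2*cos(3*x)/25.

u = C2 - 8*sin(3*x)/75 + 2*cos(3*x)/25 + C1*exp(-4*x)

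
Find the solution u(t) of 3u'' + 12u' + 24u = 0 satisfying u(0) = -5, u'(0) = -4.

u = -7*exp(-2*t)*sin(2*t) - 5*cos(2*t)*exp(-2*t)

Divide through by 3: u'' + 4u' + 8u = 0.
Characteristic equation r² + 4r + 8 = 0 has discriminant (4)² - 4·(8) = -16 < 0, so r = -2 ± 2i.
Hence u_h = C1*cos(2*t)*exp(-2*t) + C2*exp(-2*t)*sin(2*t).
Apply the initial conditions: u(0) = C1 = -5 and u'(0) = -2*C1 + 2*C2 = -4. Solving gives C1 = -5, C2 = -7.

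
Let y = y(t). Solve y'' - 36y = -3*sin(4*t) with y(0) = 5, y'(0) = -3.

Characteristic equation r² - 36 = 0 factors as (r + 6)(r - 6) = 0, so r = -6, 6.
Hence y_h = C1*exp(-6*t) + C2*exp(6*t).
Try y_p = A*cos(4*t) + B*sin(4*t). Substituting and equating the coefficients of cos(4t) and sin(4t) gives A = 0, B = 3/52, so y_p = 3*sin(4*t)/52.
General solution: y = 3*sin(4*t)/52 + C1*exp(-6*t) + C2*exp(6*t).
Apply the initial conditions: y(0) = C1 + C2 = 5 and y'(0) = 3/13 - 6*C1 + 6*C2 = -3. Solving gives C1 = 36/13, C2 = 29/13.

y = 3*sin(4*t)/52 + 29*exp(6*t)/13 + 36*exp(-6*t)/13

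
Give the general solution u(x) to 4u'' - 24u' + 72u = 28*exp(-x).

u = 7*exp(-x)/25 + C1*cos(3*x)*exp(3*x) + C2*exp(3*x)*sin(3*x)

Divide through by 4: u'' - 6u' + 18u = 7*exp(-x).
Characteristic equation r² - 6r + 18 = 0 has discriminant (-6)² - 4·(18) = -36 < 0, so r = 3 ± 3i.
Hence u_h = C1*cos(3*x)*exp(3*x) + C2*exp(3*x)*sin(3*x).
Try u_p = A*exp(-x). Substituting into the equation and dividing by exp(-x) gives A = 7/25, so u_p = 7*exp(-x)/25.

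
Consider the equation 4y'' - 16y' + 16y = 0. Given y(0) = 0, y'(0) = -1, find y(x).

y = -x*exp(2*x)

Divide through by 4: y'' - 4y' + 4y = 0.
Characteristic equation r² - 4r + 4 = 0 has discriminant (-4)² - 4·(4) = 0, so r = 2 is a repeated root.
Hence y_h = (C1 + C2*x)*exp(2*x).
Apply the initial conditions: y(0) = C1 = 0 and y'(0) = C2 + 2*C1 = -1. Solving gives C1 = 0, C2 = -1.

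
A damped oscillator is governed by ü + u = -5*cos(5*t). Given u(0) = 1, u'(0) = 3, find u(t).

Characteristic equation r² + 1 = 0 has discriminant (0)² - 4·(1) = -4 < 0, so r = ± i.
Hence u_h = C1*cos(t) + C2*sin(t).
Try u_p = A*cos(5*t) + B*sin(5*t). Substituting and equating the coefficients of cos(5t) and sin(5t) gives A = 5/24, B = 0, so u_p = 5*cos(5*t)/24.
General solution: u = 5*cos(5*t)/24 + C1*cos(t) + C2*sin(t).
Apply the initial conditions: u(0) = 5/24 + C1 = 1 and u'(0) = C2 = 3. Solving gives C1 = 19/24, C2 = 3.

u = 3*sin(t) + 5*cos(5*t)/24 + 19*cos(t)/24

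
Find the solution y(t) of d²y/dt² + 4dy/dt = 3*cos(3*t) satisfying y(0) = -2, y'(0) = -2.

y = -5/2 - 3*cos(3*t)/25 + 4*sin(3*t)/25 + 31*exp(-4*t)/50

Characteristic equation r² + 4r = 0 factors as (r + 4)r = 0, so r = -4, 0.
Hence y_h = C1*exp(-4*t) + C2.
Try y_p = A*cos(3*t) + B*sin(3*t). Substituting and equating the coefficients of cos(3t) and sin(3t) gives A = -3/25, B = 4/25, so y_p = -3*cos(3*t)/25 + 4*sin(3*t)/25.
General solution: y = C2 - 3*cos(3*t)/25 + 4*sin(3*t)/25 + C1*exp(-4*t).
Apply the initial conditions: y(0) = -3/25 + C1 + C2 = -2 and y'(0) = 12/25 - 4*C1 = -2. Solving gives C1 = 31/50, C2 = -5/2.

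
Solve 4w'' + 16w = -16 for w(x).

Divide through by 4: w'' + 4w = -4.
Characteristic equation r² + 4 = 0 has discriminant (0)² - 4·(4) = -16 < 0, so r = ± 2i.
Hence w_h = C1*cos(2*x) + C2*sin(2*x).
For the particular solution try w_p = A0. Substituting and matching coefficients of each power of x gives A0 = -1, so w_p = -1.

w = -1 + C1*cos(2*x) + C2*sin(2*x)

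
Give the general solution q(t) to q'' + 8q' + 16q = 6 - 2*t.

Characteristic equation r² + 8r + 16 = 0 has discriminant (8)² - 4·(16) = 0, so r = -4 is a repeated root.
Hence q_h = (C1 + C2*t)*exp(-4*t).
For the particular solution try q_p = A0 + A1*t. Substituting and matching coefficients of each power of t gives A0 = 7/16, A1 = -1/8, so q_p = 7/16 - t/8.

q = 7/16 - t/8 + C1*exp(-4*t) + C2*t*exp(-4*t)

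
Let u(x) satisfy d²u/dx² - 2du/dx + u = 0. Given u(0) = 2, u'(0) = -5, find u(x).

u = 2*exp(x) - 7*x*exp(x)

Characteristic equation r² - 2r + 1 = 0 has discriminant (-2)² - 4·(1) = 0, so r = 1 is a repeated root.
Hence u_h = (C1 + C2*x)*exp(x).
Apply the initial conditions: u(0) = C1 = 2 and u'(0) = C1 + C2 = -5. Solving gives C1 = 2, C2 = -7.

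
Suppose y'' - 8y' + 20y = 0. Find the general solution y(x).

y = C1*cos(2*x)*exp(4*x) + C2*exp(4*x)*sin(2*x)

Characteristic equation r² - 8r + 20 = 0 has discriminant (-8)² - 4·(20) = -16 < 0, so r = 4 ± 2i.
Hence y_h = C1*cos(2*x)*exp(4*x) + C2*exp(4*x)*sin(2*x).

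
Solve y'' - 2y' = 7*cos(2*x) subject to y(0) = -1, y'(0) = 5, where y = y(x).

y = -7/2 - 7*cos(2*x)/8 - 7*sin(2*x)/8 + 27*exp(2*x)/8

Characteristic equation r² - 2r = 0 factors as (r - 2)r = 0, so r = 2, 0.
Hence y_h = C1*exp(2*x) + C2.
Try y_p = A*cos(2*x) + B*sin(2*x). Substituting and equating the coefficients of cos(2x) and sin(2x) gives A = -7/8, B = -7/8, so y_p = -7*cos(2*x)/8 - 7*sin(2*x)/8.
General solution: y = C2 - 7*cos(2*x)/8 - 7*sin(2*x)/8 + C1*exp(2*x).
Apply the initial conditions: y(0) = -7/8 + C1 + C2 = -1 and y'(0) = -7/4 + 2*C1 = 5. Solving gives C1 = 27/8, C2 = -7/2.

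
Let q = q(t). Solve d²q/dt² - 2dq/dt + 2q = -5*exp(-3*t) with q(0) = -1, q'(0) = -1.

q = -5*exp(-3*t)/17 - 20*exp(t)*sin(t)/17 - 12*cos(t)*exp(t)/17

Characteristic equation r² - 2r + 2 = 0 has discriminant (-2)² - 4·(2) = -4 < 0, so r = 1 ± i.
Hence q_h = C1*cos(t)*exp(t) + C2*exp(t)*sin(t).
Try q_p = A*exp(-3*t). Substituting into the equation and dividing by exp(-3*t) gives A = -5/17, so q_p = -5*exp(-3*t)/17.
General solution: q = -5*exp(-3*t)/17 + C1*cos(t)*exp(t) + C2*exp(t)*sin(t).
Apply the initial conditions: q(0) = -5/17 + C1 = -1 and q'(0) = 15/17 + C1 + C2 = -1. Solving gives C1 = -12/17, C2 = -20/17.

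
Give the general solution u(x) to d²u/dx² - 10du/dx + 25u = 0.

u = C1*exp(5*x) + C2*x*exp(5*x)

Characteristic equation r² - 10r + 25 = 0 has discriminant (-10)² - 4·(25) = 0, so r = 5 is a repeated root.
Hence u_h = (C1 + C2*x)*exp(5*x).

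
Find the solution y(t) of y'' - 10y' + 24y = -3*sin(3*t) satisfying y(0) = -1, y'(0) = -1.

Characteristic equation r² - 10r + 24 = 0 factors as (r - 6)(r - 4) = 0, so r = 6, 4.
Hence y_h = C1*exp(6*t) + C2*exp(4*t).
Try y_p = A*cos(3*t) + B*sin(3*t). Substituting and equating the coefficients of cos(3t) and sin(3t) gives A = -2/25, B = -1/25, so y_p = -2*cos(3*t)/25 - sin(3*t)/25.
General solution: y = -2*cos(3*t)/25 - sin(3*t)/25 + C1*exp(6*t) + C2*exp(4*t).
Apply the initial conditions: y(0) = -2/25 + C1 + C2 = -1 and y'(0) = -3/25 + 4*C2 + 6*C1 = -1. Solving gives C1 = 7/5, C2 = -58/25.

y = -58*exp(4*t)/25 - 2*cos(3*t)/25 - sin(3*t)/25 + 7*exp(6*t)/5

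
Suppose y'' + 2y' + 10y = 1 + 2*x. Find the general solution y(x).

y = 3/50 + x/5 + C1*cos(3*x)*exp(-x) + C2*exp(-x)*sin(3*x)

Characteristic equation r² + 2r + 10 = 0 has discriminant (2)² - 4·(10) = -36 < 0, so r = -1 ± 3i.
Hence y_h = C1*cos(3*x)*exp(-x) + C2*exp(-x)*sin(3*x).
For the particular solution try y_p = A0 + A1*x. Substituting and matching coefficients of each power of x gives A0 = 3/50, A1 = 1/5, so y_p = 3/50 + x/5.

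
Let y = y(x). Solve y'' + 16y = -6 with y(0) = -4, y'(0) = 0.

Characteristic equation r² + 16 = 0 has discriminant (0)² - 4·(16) = -64 < 0, so r = ± 4i.
Hence y_h = C1*cos(4*x) + C2*sin(4*x).
For the particular solution try y_p = A0. Substituting and matching coefficients of each power of x gives A0 = -3/8, so y_p = -3/8.
General solution: y = -3/8 + C1*cos(4*x) + C2*sin(4*x).
Apply the initial conditions: y(0) = -3/8 + C1 = -4 and y'(0) = 4*C2 = 0. Solving gives C1 = -29/8, C2 = 0.

y = -3/8 - 29*cos(4*x)/8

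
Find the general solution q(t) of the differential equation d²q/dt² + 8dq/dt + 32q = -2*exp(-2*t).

Characteristic equation r² + 8r + 32 = 0 has discriminant (8)² - 4·(32) = -64 < 0, so r = -4 ± 4i.
Hence q_h = C1*cos(4*t)*exp(-4*t) + C2*exp(-4*t)*sin(4*t).
Try q_p = A*exp(-2*t). Substituting into the equation and dividing by exp(-2*t) gives A = -1/10, so q_p = -exp(-2*t)/10.

q = -exp(-2*t)/10 + C1*cos(4*t)*exp(-4*t) + C2*exp(-4*t)*sin(4*t)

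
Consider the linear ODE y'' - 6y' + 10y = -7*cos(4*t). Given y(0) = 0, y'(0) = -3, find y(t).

Characteristic equation r² - 6r + 10 = 0 has discriminant (-6)² - 4·(10) = -4 < 0, so r = 3 ± i.
Hence y_h = C1*cos(t)*exp(3*t) + C2*exp(3*t)*sin(t).
Try y_p = A*cos(4*t) + B*sin(4*t). Substituting and equating the coefficients of cos(4t) and sin(4t) gives A = 7/102, B = 14/51, so y_p = 7*cos(4*t)/102 + 14*sin(4*t)/51.
General solution: y = 7*cos(4*t)/102 + 14*sin(4*t)/51 + C1*cos(t)*exp(3*t) + C2*exp(3*t)*sin(t).
Apply the initial conditions: y(0) = 7/102 + C1 = 0 and y'(0) = 56/51 + C2 + 3*C1 = -3. Solving gives C1 = -7/102, C2 = -397/102.

y = 7*cos(4*t)/102 + 14*sin(4*t)/51 - 397*exp(3*t)*sin(t)/102 - 7*cos(t)*exp(3*t)/102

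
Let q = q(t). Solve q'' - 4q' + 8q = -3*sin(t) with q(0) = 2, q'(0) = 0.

Characteristic equation r² - 4r + 8 = 0 has discriminant (-4)² - 4·(8) = -16 < 0, so r = 2 ± 2i.
Hence q_h = C1*cos(2*t)*exp(2*t) + C2*exp(2*t)*sin(2*t).
Try q_p = A*cos(t) + B*sin(t). Substituting and equating the coefficients of cos(t) and sin(t) gives A = -12/65, B = -21/65, so q_p = -21*sin(t)/65 - 12*cos(t)/65.
General solution: q = -21*sin(t)/65 - 12*cos(t)/65 + C1*cos(2*t)*exp(2*t) + C2*exp(2*t)*sin(2*t).
Apply the initial conditions: q(0) = -12/65 + C1 = 2 and q'(0) = -21/65 + 2*C1 + 2*C2 = 0. Solving gives C1 = 142/65, C2 = -263/130.

q = -21*sin(t)/65 - 12*cos(t)/65 - 263*exp(2*t)*sin(2*t)/130 + 142*cos(2*t)*exp(2*t)/65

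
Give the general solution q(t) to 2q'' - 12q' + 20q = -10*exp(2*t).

Divide through by 2: q'' - 6q' + 10q = -5*exp(2*t).
Characteristic equation r² - 6r + 10 = 0 has discriminant (-6)² - 4·(10) = -4 < 0, so r = 3 ± i.
Hence q_h = C1*cos(t)*exp(3*t) + C2*exp(3*t)*sin(t).
Try q_p = A*exp(2*t). Substituting into the equation and dividing by exp(2*t) gives A = -5/2, so q_p = -5*exp(2*t)/2.

q = -5*exp(2*t)/2 + C1*cos(t)*exp(3*t) + C2*exp(3*t)*sin(t)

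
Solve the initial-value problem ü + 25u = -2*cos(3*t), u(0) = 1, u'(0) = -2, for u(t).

Characteristic equation r² + 25 = 0 has discriminant (0)² - 4·(25) = -100 < 0, so r = ± 5i.
Hence u_h = C1*cos(5*t) + C2*sin(5*t).
Try u_p = A*cos(3*t) + B*sin(3*t). Substituting and equating the coefficients of cos(3t) and sin(3t) gives A = -1/8, B = 0, so u_p = -cos(3*t)/8.
General solution: u = -cos(3*t)/8 + C1*cos(5*t) + C2*sin(5*t).
Apply the initial conditions: u(0) = -1/8 + C1 = 1 and u'(0) = 5*C2 = -2. Solving gives C1 = 9/8, C2 = -2/5.

u = -2*sin(5*t)/5 - cos(3*t)/8 + 9*cos(5*t)/8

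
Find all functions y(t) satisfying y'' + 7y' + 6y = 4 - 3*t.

Characteristic equation r² + 7r + 6 = 0 factors as (r + 6)(r + 1) = 0, so r = -6, -1.
Hence y_h = C1*exp(-6*t) + C2*exp(-t).
For the particular solution try y_p = A0 + A1*t. Substituting and matching coefficients of each power of t gives A0 = 5/4, A1 = -1/2, so y_p = 5/4 - t/2.

y = 5/4 - t/2 + C1*exp(-6*t) + C2*exp(-t)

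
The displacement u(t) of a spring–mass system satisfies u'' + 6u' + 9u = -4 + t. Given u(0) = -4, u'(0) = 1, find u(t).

u = -14/27 - 94*exp(-3*t)/27 + t/9 - 86*t*exp(-3*t)/9

Characteristic equation r² + 6r + 9 = 0 has discriminant (6)² - 4·(9) = 0, so r = -3 is a repeated root.
Hence u_h = (C1 + C2*t)*exp(-3*t).
For the particular solution try u_p = A0 + A1*t. Substituting and matching coefficients of each power of t gives A0 = -14/27, A1 = 1/9, so u_p = -14/27 + t/9.
General solution: u = -14/27 + t/9 + C1*exp(-3*t) + C2*t*exp(-3*t).
Apply the initial conditions: u(0) = -14/27 + C1 = -4 and u'(0) = 1/9 + C2 - 3*C1 = 1. Solving gives C1 = -94/27, C2 = -86/9.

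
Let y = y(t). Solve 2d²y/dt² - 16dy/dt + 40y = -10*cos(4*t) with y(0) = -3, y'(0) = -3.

Divide through by 2: y'' - 8y' + 20y = -5*cos(4*t).
Characteristic equation r² - 8r + 20 = 0 has discriminant (-8)² - 4·(20) = -16 < 0, so r = 4 ± 2i.
Hence y_h = C1*cos(2*t)*exp(4*t) + C2*exp(4*t)*sin(2*t).
Try y_p = A*cos(4*t) + B*sin(4*t). Substituting and equating the coefficients of cos(4t) and sin(4t) gives A = -1/52, B = 2/13, so y_p = -cos(4*t)/52 + 2*sin(4*t)/13.
General solution: y = -cos(4*t)/52 + 2*sin(4*t)/13 + C1*cos(2*t)*exp(4*t) + C2*exp(4*t)*sin(2*t).
Apply the initial conditions: y(0) = -1/52 + C1 = -3 and y'(0) = 8/13 + 2*C2 + 4*C1 = -3. Solving gives C1 = -155/52, C2 = 54/13.

y = -cos(4*t)/52 + 2*sin(4*t)/13 - 155*cos(2*t)*exp(4*t)/52 + 54*exp(4*t)*sin(2*t)/13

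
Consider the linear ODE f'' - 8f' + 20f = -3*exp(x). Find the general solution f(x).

f = -3*exp(x)/13 + C1*cos(2*x)*exp(4*x) + C2*exp(4*x)*sin(2*x)

Characteristic equation r² - 8r + 20 = 0 has discriminant (-8)² - 4·(20) = -16 < 0, so r = 4 ± 2i.
Hence f_h = C1*cos(2*x)*exp(4*x) + C2*exp(4*x)*sin(2*x).
Try f_p = A*exp(x). Substituting into the equation and dividing by exp(x) gives A = -3/13, so f_p = -3*exp(x)/13.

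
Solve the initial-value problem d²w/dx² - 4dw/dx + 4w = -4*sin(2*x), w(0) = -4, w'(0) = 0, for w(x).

Characteristic equation r² - 4r + 4 = 0 has discriminant (-4)² - 4·(4) = 0, so r = 2 is a repeated root.
Hence w_h = (C1 + C2*x)*exp(2*x).
Try w_p = A*cos(2*x) + B*sin(2*x). Substituting and equating the coefficients of cos(2x) and sin(2x) gives A = -1/2, B = 0, so w_p = -cos(2*x)/2.
General solution: w = -cos(2*x)/2 + C1*exp(2*x) + C2*x*exp(2*x).
Apply the initial conditions: w(0) = -1/2 + C1 = -4 and w'(0) = C2 + 2*C1 = 0. Solving gives C1 = -7/2, C2 = 7.

w = -7*exp(2*x)/2 - cos(2*x)/2 + 7*x*exp(2*x)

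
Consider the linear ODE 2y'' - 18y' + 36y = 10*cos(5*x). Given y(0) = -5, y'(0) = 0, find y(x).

Divide through by 2: y'' - 9y' + 18y = 5*cos(5*x).
Characteristic equation r² - 9r + 18 = 0 factors as (r - 6)(r - 3) = 0, so r = 6, 3.
Hence y_h = C1*exp(6*x) + C2*exp(3*x).
Try y_p = A*cos(5*x) + B*sin(5*x). Substituting and equating the coefficients of cos(5x) and sin(5x) gives A = -35/2074, B = -225/2074, so y_p = -225*sin(5*x)/2074 - 35*cos(5*x)/2074.
General solution: y = -225*sin(5*x)/2074 - 35*cos(5*x)/2074 + C1*exp(6*x) + C2*exp(3*x).
Apply the initial conditions: y(0) = -35/2074 + C1 + C2 = -5 and y'(0) = -1125/2074 + 3*C2 + 6*C1 = 0. Solving gives C1 = 315/61, C2 = -345/34.

y = -345*exp(3*x)/34 - 225*sin(5*x)/2074 - 35*cos(5*x)/2074 + 315*exp(6*x)/61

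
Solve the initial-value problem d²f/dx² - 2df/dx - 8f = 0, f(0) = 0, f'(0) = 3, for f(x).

f = exp(4*x)/2 - exp(-2*x)/2

Characteristic equation r² - 2r - 8 = 0 factors as (r + 2)(r - 4) = 0, so r = -2, 4.
Hence f_h = C1*exp(-2*x) + C2*exp(4*x).
Apply the initial conditions: f(0) = C1 + C2 = 0 and f'(0) = -2*C1 + 4*C2 = 3. Solving gives C1 = -1/2, C2 = 1/2.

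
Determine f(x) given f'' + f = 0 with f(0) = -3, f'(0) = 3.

f = -3*cos(x) + 3*sin(x)

Characteristic equation r² + 1 = 0 has discriminant (0)² - 4·(1) = -4 < 0, so r = ± i.
Hence f_h = C1*cos(x) + C2*sin(x).
Apply the initial conditions: f(0) = C1 = -3 and f'(0) = C2 = 3. Solving gives C1 = -3, C2 = 3.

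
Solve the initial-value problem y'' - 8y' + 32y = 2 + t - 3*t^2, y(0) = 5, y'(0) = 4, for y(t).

Characteristic equation r² - 8r + 32 = 0 has discriminant (-8)² - 4·(32) = -64 < 0, so r = 4 ± 4i.
Hence y_h = C1*cos(4*t)*exp(4*t) + C2*exp(4*t)*sin(4*t).
For the particular solution try y_p = A0 + A1*t + A2*t^2. Substituting and matching coefficients of each power of t gives A0 = 33/512, A1 = -1/64, A2 = -3/32, so y_p = 33/512 - 3*t^2/32 - t/64.
General solution: y = 33/512 - 3*t^2/32 - t/64 + C1*cos(4*t)*exp(4*t) + C2*exp(4*t)*sin(4*t).
Apply the initial conditions: y(0) = 33/512 + C1 = 5 and y'(0) = -1/64 + 4*C1 + 4*C2 = 4. Solving gives C1 = 2527/512, C2 = -2013/512.

y = 33/512 - 3*t**2/32 - t/64 - 2013*exp(4*t)*sin(4*t)/512 + 2527*cos(4*t)*exp(4*t)/512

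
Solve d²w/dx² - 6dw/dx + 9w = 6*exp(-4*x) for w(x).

w = 6*exp(-4*x)/49 + C1*exp(3*x) + C2*x*exp(3*x)

Characteristic equation r² - 6r + 9 = 0 has discriminant (-6)² - 4·(9) = 0, so r = 3 is a repeated root.
Hence w_h = (C1 + C2*x)*exp(3*x).
Try w_p = A*exp(-4*x). Substituting into the equation and dividing by exp(-4*x) gives A = 6/49, so w_p = 6*exp(-4*x)/49.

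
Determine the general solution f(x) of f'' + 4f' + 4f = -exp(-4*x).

f = -exp(-4*x)/4 + C1*exp(-2*x) + C2*x*exp(-2*x)

Characteristic equation r² + 4r + 4 = 0 has discriminant (4)² - 4·(4) = 0, so r = -2 is a repeated root.
Hence f_h = (C1 + C2*x)*exp(-2*x).
Try f_p = A*exp(-4*x). Substituting into the equation and dividing by exp(-4*x) gives A = -1/4, so f_p = -exp(-4*x)/4.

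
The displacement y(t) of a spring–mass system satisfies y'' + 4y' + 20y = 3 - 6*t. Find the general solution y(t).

Characteristic equation r² + 4r + 20 = 0 has discriminant (4)² - 4·(20) = -64 < 0, so r = -2 ± 4i.
Hence y_h = C1*cos(4*t)*exp(-2*t) + C2*exp(-2*t)*sin(4*t).
For the particular solution try y_p = A0 + A1*t. Substituting and matching coefficients of each power of t gives A0 = 21/100, A1 = -3/10, so y_p = 21/100 - 3*t/10.

y = 21/100 - 3*t/10 + C1*cos(4*t)*exp(-2*t) + C2*exp(-2*t)*sin(4*t)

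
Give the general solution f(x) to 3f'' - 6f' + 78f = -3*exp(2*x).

Divide through by 3: f'' - 2f' + 26f = -exp(2*x).
Characteristic equation r² - 2r + 26 = 0 has discriminant (-2)² - 4·(26) = -100 < 0, so r = 1 ± 5i.
Hence f_h = C1*cos(5*x)*exp(x) + C2*exp(x)*sin(5*x).
Try f_p = A*exp(2*x). Substituting into the equation and dividing by exp(2*x) gives A = -1/26, so f_p = -exp(2*x)/26.

f = -exp(2*x)/26 + C1*cos(5*x)*exp(x) + C2*exp(x)*sin(5*x)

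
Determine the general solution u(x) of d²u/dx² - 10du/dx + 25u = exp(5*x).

u = C1*exp(5*x) + x**2*exp(5*x)/2 + C2*x*exp(5*x)

Characteristic equation r² - 10r + 25 = 0 has discriminant (-10)² - 4·(25) = 0, so r = 5 is a repeated root.
Hence u_h = (C1 + C2*x)*exp(5*x).
Since exp(5*x) solves the homogeneous equation (r = 5 is a root of multiplicity 2), multiply the trial by x^2. Try u_p = A*x^2*exp(5*x). Substituting into the equation and dividing by exp(5*x) gives A = 1/2, so u_p = x^2*exp(5*x)/2.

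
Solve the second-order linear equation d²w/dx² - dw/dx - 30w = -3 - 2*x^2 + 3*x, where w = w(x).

Characteristic equation r² - r - 30 = 0 factors as (r + 5)(r - 6) = 0, so r = -5, 6.
Hence w_h = C1*exp(-5*x) + C2*exp(6*x).
For the particular solution try w_p = A0 + A1*x + A2*x^2. Substituting and matching coefficients of each power of x gives A0 = 1457/13500, A1 = -47/450, A2 = 1/15, so w_p = 1457/13500 - 47*x/450 + x^2/15.

w = 1457/13500 - 47*x/450 + x**2/15 + C1*exp(-5*x) + C2*exp(6*x)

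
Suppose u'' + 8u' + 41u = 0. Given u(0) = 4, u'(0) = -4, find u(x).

u = 4*cos(5*x)*exp(-4*x) + 12*exp(-4*x)*sin(5*x)/5

Characteristic equation r² + 8r + 41 = 0 has discriminant (8)² - 4·(41) = -100 < 0, so r = -4 ± 5i.
Hence u_h = C1*cos(5*x)*exp(-4*x) + C2*exp(-4*x)*sin(5*x).
Apply the initial conditions: u(0) = C1 = 4 and u'(0) = -4*C1 + 5*C2 = -4. Solving gives C1 = 4, C2 = 12/5.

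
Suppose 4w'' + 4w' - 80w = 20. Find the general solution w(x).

w = -1/4 + C1*exp(-5*x) + C2*exp(4*x)

Divide through by 4: w'' + w' - 20w = 5.
Characteristic equation r² + r - 20 = 0 factors as (r + 5)(r - 4) = 0, so r = -5, 4.
Hence w_h = C1*exp(-5*x) + C2*exp(4*x).
For the particular solution try w_p = A0. Substituting and matching coefficients of each power of x gives A0 = -1/4, so w_p = -1/4.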